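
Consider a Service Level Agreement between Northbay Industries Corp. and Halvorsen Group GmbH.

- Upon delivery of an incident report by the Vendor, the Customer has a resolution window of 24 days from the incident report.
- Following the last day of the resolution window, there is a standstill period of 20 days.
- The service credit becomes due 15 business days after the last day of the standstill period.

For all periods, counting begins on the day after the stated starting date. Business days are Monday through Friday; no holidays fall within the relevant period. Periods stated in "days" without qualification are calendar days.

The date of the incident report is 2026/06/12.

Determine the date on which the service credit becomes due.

The last day of the resolution window: 2026/06/12 + 24 days = 2026/07/06.
The last day of the standstill period: 2026/07/06 + 20 days = 2026/07/26.
The date on which the service credit becomes due: counting 15 business days from Sunday, 2026/07/26 (Jul 27, Jul 28, Jul 29, Jul 30, …, Aug 12, Aug 13, Aug 14, skipping weekends) reaches Friday, 2026/08/14.

2026/08/14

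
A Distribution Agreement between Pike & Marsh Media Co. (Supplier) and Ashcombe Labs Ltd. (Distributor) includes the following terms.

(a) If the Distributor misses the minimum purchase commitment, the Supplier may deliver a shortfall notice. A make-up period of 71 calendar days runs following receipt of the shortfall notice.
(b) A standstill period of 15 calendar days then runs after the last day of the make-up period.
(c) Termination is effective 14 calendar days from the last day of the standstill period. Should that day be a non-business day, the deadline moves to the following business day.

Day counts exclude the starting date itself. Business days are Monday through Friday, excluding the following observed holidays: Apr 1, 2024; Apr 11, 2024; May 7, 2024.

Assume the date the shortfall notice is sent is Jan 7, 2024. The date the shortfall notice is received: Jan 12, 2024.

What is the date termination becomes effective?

Apr 22, 2024

The last day of the make-up period: Jan 12, 2024 + 71 days = Mar 23, 2024.
The last day of the standstill period: Mar 23, 2024 + 15 days = Apr 7, 2024.
The date termination becomes effective: Apr 7, 2024 + 14 days = Apr 21, 2024. That falls on a Sunday, so it rolls to the next business day, Monday, Apr 22, 2024.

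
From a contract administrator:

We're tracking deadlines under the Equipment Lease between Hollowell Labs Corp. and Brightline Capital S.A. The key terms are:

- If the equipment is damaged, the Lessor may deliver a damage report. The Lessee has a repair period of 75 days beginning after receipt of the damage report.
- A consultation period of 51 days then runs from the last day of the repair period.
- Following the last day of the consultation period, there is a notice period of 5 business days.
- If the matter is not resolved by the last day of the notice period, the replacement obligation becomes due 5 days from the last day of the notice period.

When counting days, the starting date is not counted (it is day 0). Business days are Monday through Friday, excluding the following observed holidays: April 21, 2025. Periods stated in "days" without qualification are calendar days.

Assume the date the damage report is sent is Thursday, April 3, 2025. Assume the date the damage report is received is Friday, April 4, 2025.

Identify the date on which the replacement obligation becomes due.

The last day of the repair period: 75 calendar days after April 4, 2025 is June 18, 2025.
The last day of the consultation period: 51 calendar days after June 18, 2025 is August 8, 2025.
From Friday, August 8, 2025, 5 business days (Aug 11, Aug 12, Aug 13, Aug 14, Aug 15, skipping weekends) brings us to Friday, August 15, 2025, which is the last day of the notice period.
Adding 5 calendar days to August 15, 2025 gives August 20, 2025, which is the date on which the replacement obligation becomes due.

August 20, 2025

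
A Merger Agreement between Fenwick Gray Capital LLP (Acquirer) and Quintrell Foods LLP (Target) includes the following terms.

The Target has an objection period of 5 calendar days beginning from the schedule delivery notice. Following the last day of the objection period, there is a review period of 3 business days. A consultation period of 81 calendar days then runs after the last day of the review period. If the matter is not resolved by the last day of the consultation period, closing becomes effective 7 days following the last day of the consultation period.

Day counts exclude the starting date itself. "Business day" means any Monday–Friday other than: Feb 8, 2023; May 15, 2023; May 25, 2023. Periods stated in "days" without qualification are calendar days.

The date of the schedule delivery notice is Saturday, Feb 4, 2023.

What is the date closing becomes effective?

Adding 5 calendar days to Feb 4, 2023 gives Feb 9, 2023, which is the last day of the objection period.
The last day of the review period: counting 3 business days from Thursday, Feb 9, 2023 (Feb 10, Feb 13, Feb 14, skipping weekends) reaches Tuesday, Feb 14, 2023.
The last day of the consultation period: 81 calendar days after Feb 14, 2023 is May 6, 2023.
The date closing becomes effective: May 6, 2023 + 7 days = May 13, 2023.

May 13, 2023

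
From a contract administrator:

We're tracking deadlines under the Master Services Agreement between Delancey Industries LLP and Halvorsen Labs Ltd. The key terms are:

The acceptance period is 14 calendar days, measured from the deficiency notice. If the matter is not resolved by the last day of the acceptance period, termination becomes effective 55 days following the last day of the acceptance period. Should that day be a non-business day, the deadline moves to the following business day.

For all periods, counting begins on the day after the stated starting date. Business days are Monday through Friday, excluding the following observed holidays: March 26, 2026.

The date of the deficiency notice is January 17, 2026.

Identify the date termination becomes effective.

March 27, 2026

The last day of the acceptance period: January 17, 2026 + 14 days = January 31, 2026.
The date termination becomes effective: January 31, 2026 + 55 days = March 27, 2026. March 27, 2026 is a Friday and is not a listed holiday, so no roll-forward applies.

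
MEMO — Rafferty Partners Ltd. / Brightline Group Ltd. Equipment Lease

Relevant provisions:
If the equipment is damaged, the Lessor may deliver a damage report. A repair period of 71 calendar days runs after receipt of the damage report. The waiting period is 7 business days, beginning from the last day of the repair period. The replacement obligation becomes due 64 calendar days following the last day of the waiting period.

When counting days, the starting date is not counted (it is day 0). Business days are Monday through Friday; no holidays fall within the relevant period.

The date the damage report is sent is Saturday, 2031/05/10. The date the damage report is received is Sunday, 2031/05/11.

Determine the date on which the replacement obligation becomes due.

2031/10/02

The last day of the repair period: 2031/05/11 + 71 days = 2031/07/21.
The last day of the waiting period: counting 7 business days from Monday, 2031/07/21 (Jul 22, Jul 23, Jul 24, Jul 25, Jul 28, Jul 29, Jul 30, skipping weekends) reaches Wednesday, 2031/07/30.
The date on which the replacement obligation becomes due: 64 calendar days after 2031/07/30 is 2031/10/02.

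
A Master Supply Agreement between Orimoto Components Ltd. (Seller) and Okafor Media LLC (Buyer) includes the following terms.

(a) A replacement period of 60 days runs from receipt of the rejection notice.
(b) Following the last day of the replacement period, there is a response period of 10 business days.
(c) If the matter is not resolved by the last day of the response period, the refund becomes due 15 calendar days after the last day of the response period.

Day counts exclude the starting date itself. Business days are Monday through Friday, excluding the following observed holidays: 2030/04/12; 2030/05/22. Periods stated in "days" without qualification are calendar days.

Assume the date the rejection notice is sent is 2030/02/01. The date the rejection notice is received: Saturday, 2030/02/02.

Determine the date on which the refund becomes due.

2030/05/03

The last day of the replacement period: 60 calendar days after 2030/02/02 is 2030/04/03.
From Wednesday, 2030/04/03, 10 business days (Apr 4, Apr 5, Apr 8, Apr 9, Apr 10, Apr 11, Apr 15, Apr 16, Apr 17, Apr 18, skipping weekends and the listed holiday on Apr 12) brings us to Thursday, 2030/04/18, which is the last day of the response period.
Adding 15 calendar days to 2030/04/18 gives 2030/05/03, which is the date on which the refund becomes due.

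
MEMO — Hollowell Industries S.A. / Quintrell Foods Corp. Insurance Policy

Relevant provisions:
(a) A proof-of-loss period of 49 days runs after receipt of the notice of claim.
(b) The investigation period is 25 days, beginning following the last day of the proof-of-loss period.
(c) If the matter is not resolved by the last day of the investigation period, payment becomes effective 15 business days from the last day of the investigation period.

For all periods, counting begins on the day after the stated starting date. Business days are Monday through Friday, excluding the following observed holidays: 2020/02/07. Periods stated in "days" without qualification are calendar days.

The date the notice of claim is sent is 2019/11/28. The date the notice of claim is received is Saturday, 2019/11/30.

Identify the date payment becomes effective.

2020/03/04

The last day of the proof-of-loss period: 49 calendar days after 2019/11/30 is 2020/01/18.
The last day of the investigation period: 2020/01/18 + 25 days = 2020/02/12.
The date payment becomes effective: counting 15 business days from Wednesday, 2020/02/12 (Feb 13, Feb 14, Feb 17, Feb 18, …, Mar 2, Mar 3, Mar 4, skipping weekends) reaches Wednesday, 2020/03/04.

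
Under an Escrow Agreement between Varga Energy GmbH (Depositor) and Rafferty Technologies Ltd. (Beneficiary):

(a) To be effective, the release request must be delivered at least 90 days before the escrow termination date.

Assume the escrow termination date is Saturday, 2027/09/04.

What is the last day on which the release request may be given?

2027/09/04 minus 90 days is 2027/06/06.

2027/06/06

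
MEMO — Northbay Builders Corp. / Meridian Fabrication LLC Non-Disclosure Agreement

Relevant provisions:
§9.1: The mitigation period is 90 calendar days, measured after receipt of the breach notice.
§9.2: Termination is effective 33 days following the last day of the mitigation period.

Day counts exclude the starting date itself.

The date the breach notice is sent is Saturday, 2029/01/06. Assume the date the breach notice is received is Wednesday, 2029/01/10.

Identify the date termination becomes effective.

The last day of the mitigation period: 2029/01/10 + 90 days = 2029/04/10.
The date termination becomes effective: 33 calendar days after 2029/04/10 is 2029/05/13.

2029/05/13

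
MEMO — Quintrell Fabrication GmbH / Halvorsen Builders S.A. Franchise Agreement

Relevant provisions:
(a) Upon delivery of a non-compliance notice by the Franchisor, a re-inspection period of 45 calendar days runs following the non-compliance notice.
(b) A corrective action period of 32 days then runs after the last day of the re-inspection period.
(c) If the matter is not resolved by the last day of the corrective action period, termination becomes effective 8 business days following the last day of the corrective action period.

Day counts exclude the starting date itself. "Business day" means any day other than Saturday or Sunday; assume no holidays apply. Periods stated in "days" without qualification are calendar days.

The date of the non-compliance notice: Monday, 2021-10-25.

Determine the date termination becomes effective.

Adding 45 calendar days to 2021-10-25 gives 2021-12-09, which is the last day of the re-inspection period.
Adding 32 calendar days to 2021-12-09 gives 2022-01-10, which is the last day of the corrective action period.
From Monday, 2022-01-10, 8 business days (Jan 11, Jan 12, Jan 13, Jan 14, Jan 17, Jan 18, Jan 19, Jan 20, skipping weekends) brings us to Thursday, 2022-01-20, which is the date termination becomes effective.

2022-01-20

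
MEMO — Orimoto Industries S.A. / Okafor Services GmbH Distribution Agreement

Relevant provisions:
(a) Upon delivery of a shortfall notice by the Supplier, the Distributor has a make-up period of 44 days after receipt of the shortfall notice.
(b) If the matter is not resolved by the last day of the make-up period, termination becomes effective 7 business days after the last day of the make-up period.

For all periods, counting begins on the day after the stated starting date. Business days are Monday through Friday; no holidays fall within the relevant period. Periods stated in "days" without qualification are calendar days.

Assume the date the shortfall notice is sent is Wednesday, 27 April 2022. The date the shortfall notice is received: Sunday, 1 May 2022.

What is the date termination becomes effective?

23 June 2022

The last day of the make-up period: 1 May 2022 + 44 days = 14 June 2022.
From Tuesday, 14 June 2022, 7 business days (Jun 15, Jun 16, Jun 17, Jun 20, Jun 21, Jun 22, Jun 23, skipping weekends) brings us to Thursday, 23 June 2022, which is the date termination becomes effective.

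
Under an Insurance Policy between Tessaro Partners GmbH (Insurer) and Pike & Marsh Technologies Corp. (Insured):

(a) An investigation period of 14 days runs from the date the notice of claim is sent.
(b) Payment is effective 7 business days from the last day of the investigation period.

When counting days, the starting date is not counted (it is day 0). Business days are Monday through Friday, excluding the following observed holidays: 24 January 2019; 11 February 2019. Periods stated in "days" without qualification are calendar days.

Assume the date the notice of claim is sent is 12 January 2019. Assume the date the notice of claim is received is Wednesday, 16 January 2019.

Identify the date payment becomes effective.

5 February 2019

The last day of the investigation period: 14 calendar days after 12 January 2019 is 26 January 2019.
The date payment becomes effective: counting 7 business days from Saturday, 26 January 2019 (Jan 28, Jan 29, Jan 30, Jan 31, Feb 1, Feb 4, Feb 5, skipping weekends) reaches Tuesday, 5 February 2019.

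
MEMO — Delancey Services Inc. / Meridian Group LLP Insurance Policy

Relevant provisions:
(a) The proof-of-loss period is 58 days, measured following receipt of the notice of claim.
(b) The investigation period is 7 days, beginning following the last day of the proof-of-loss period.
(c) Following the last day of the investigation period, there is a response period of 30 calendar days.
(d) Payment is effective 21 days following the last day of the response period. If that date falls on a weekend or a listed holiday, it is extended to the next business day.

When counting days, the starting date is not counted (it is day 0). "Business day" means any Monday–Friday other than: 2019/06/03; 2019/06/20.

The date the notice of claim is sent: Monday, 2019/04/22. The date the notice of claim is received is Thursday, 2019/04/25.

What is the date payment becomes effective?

2019/08/19

The last day of the proof-of-loss period: 58 calendar days after 2019/04/25 is 2019/06/22.
Adding 7 calendar days to 2019/06/22 gives 2019/06/29, which is the last day of the investigation period.
The last day of the response period: 2019/06/29 + 30 days = 2019/07/29.
The date payment becomes effective: 2019/07/29 + 21 days = 2019/08/19. 2019/08/19 is a Monday and is not a listed holiday, so no roll-forward applies.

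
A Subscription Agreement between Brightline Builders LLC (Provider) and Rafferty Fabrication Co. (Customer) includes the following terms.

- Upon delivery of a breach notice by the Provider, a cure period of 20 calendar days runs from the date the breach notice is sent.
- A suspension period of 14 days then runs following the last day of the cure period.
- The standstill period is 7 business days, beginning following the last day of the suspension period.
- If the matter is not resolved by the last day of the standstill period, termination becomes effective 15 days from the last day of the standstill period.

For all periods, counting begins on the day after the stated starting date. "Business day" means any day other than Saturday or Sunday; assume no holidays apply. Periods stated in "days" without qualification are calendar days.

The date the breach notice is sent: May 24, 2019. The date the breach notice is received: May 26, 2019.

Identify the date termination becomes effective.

Adding 20 calendar days to May 24, 2019 gives June 13, 2019, which is the last day of the cure period.
The last day of the suspension period: 14 calendar days after June 13, 2019 is June 27, 2019.
From Thursday, June 27, 2019, 7 business days (Jun 28, Jul 1, Jul 2, Jul 3, Jul 4, Jul 5, Jul 8, skipping weekends) brings us to Monday, July 8, 2019, which is the last day of the standstill period.
Adding 15 calendar days to July 8, 2019 gives July 23, 2019, which is the date termination becomes effective.

July 23, 2019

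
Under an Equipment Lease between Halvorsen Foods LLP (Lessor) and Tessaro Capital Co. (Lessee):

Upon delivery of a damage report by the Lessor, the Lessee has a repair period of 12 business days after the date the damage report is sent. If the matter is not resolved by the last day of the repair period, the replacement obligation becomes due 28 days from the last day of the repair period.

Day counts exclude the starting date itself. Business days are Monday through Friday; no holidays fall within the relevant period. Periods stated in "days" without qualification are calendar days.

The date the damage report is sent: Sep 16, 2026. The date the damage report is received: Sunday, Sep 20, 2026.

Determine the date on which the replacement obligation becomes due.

Oct 30, 2026

The last day of the repair period: 12 business days after Wednesday, Sep 16, 2026, skipping weekends — Sep 17, Sep 18, Sep 21, Sep 22, …, Sep 30, Oct 1, Oct 2 — lands on Friday, Oct 2, 2026.
The date on which the replacement obligation becomes due: Oct 2, 2026 + 28 days = Oct 30, 2026.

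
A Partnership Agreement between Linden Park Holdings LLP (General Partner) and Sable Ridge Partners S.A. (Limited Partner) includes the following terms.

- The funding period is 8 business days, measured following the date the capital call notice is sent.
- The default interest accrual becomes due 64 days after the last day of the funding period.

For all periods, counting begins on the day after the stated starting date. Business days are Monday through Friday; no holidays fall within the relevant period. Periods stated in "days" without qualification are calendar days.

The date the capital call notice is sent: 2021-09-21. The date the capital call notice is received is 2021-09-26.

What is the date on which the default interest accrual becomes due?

2021-12-04

The last day of the funding period: 8 business days after Tuesday, 2021-09-21, skipping weekends — Sep 22, Sep 23, Sep 24, Sep 27, Sep 28, Sep 29, Sep 30, Oct 1 — lands on Friday, 2021-10-01.
The date on which the default interest accrual becomes due: 64 calendar days after 2021-10-01 is 2021-12-04.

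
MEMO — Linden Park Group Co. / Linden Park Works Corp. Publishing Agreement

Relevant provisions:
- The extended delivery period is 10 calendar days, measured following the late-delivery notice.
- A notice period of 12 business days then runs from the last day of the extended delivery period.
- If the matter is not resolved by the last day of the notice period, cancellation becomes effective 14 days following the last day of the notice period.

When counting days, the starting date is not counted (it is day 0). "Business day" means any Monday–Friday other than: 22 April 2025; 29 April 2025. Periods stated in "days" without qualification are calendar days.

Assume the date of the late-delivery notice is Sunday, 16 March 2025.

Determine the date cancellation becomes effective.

The last day of the extended delivery period: 16 March 2025 + 10 days = 26 March 2025.
From Wednesday, 26 March 2025, 12 business days (Mar 27, Mar 28, Mar 31, Apr 1, …, Apr 9, Apr 10, Apr 11, skipping weekends) brings us to Friday, 11 April 2025, which is the last day of the notice period.
The date cancellation becomes effective: 14 calendar days after 11 April 2025 is 25 April 2025.

25 April 2025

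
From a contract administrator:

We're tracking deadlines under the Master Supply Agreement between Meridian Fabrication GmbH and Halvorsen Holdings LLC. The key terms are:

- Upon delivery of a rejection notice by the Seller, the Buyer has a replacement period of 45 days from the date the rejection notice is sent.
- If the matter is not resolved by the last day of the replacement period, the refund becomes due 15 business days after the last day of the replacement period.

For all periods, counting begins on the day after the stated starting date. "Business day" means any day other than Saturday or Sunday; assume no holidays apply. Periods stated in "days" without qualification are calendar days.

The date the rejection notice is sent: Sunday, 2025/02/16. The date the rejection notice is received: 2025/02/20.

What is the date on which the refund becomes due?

The last day of the replacement period: 2025/02/16 + 45 days = 2025/04/02.
The date on which the refund becomes due: 15 business days after Wednesday, 2025/04/02, skipping weekends — Apr 3, Apr 4, Apr 7, Apr 8, …, Apr 21, Apr 22, Apr 23 — lands on Wednesday, 2025/04/23.

2025/04/23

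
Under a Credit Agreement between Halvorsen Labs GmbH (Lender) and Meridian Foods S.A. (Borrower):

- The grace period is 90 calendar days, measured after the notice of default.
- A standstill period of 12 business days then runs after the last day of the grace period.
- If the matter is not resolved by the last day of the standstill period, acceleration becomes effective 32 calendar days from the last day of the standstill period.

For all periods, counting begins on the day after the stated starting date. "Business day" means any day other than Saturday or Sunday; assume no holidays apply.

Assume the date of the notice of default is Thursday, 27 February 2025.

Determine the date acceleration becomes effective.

15 July 2025

Adding 90 calendar days to 27 February 2025 gives 28 May 2025, which is the last day of the grace period.
The last day of the standstill period: counting 12 business days from Wednesday, 28 May 2025 (May 29, May 30, Jun 2, Jun 3, …, Jun 11, Jun 12, Jun 13, skipping weekends) reaches Friday, 13 June 2025.
The date acceleration becomes effective: 32 calendar days after 13 June 2025 is 15 July 2025.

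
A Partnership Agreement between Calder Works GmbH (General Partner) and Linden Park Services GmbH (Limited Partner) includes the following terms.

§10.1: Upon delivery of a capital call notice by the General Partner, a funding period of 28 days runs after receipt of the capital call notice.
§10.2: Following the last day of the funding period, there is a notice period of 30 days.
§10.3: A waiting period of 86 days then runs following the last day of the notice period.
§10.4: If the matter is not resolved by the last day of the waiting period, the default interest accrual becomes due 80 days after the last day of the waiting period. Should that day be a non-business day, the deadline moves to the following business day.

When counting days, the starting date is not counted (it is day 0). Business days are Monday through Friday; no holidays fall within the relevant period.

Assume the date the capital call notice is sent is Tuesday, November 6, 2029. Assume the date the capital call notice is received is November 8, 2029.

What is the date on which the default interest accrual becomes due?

June 20, 2030

Adding 28 calendar days to November 8, 2029 gives December 6, 2029, which is the last day of the funding period.
The last day of the notice period: December 6, 2029 + 30 days = January 5, 2030.
Adding 86 calendar days to January 5, 2030 gives April 1, 2030, which is the last day of the waiting period.
The date on which the default interest accrual becomes due: 80 calendar days after April 1, 2030 is June 20, 2030. June 20, 2030 is a Thursday, so no roll-forward applies.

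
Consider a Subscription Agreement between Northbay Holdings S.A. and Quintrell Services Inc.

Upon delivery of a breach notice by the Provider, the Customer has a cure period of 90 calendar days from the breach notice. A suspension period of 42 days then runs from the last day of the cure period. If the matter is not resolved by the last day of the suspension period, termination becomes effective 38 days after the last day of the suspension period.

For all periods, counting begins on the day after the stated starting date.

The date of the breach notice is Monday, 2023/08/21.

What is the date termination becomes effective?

2024/02/07

Adding 90 calendar days to 2023/08/21 gives 2023/11/19, which is the last day of the cure period.
The last day of the suspension period: 2023/11/19 + 42 days = 2023/12/31.
The date termination becomes effective: 2023/12/31 + 38 days = 2024/02/07.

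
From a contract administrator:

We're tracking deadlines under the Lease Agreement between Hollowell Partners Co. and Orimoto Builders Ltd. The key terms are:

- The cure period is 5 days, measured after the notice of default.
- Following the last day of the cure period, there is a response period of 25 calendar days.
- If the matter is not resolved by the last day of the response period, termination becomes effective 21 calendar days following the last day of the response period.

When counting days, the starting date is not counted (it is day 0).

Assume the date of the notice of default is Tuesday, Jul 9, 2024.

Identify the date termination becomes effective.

Aug 29, 2024

The last day of the cure period: Jul 9, 2024 + 5 days = Jul 14, 2024.
Adding 25 calendar days to Jul 14, 2024 gives Aug 8, 2024, which is the last day of the response period.
The date termination becomes effective: 21 calendar days after Aug 8, 2024 is Aug 29, 2024.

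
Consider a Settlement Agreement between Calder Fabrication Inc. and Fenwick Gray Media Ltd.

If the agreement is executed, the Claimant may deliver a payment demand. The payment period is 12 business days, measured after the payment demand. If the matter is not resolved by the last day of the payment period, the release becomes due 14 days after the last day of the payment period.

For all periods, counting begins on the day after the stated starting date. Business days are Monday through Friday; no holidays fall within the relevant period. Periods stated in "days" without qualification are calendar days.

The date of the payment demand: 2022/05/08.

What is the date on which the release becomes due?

From Sunday, 2022/05/08, 12 business days (May 9, May 10, May 11, May 12, …, May 20, May 23, May 24, skipping weekends) brings us to Tuesday, 2022/05/24, which is the last day of the payment period.
Adding 14 calendar days to 2022/05/24 gives 2022/06/07, which is the date on which the release becomes due.

2022/06/07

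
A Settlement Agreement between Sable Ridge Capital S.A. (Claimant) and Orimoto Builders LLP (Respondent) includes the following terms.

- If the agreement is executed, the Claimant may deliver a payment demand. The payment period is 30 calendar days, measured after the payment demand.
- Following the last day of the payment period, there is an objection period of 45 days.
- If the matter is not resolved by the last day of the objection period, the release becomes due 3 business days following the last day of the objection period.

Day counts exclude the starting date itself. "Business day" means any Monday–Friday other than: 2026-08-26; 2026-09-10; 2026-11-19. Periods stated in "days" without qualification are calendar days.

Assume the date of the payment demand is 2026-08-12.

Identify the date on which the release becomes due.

2026-10-29

Adding 30 calendar days to 2026-08-12 gives 2026-09-11, which is the last day of the payment period.
The last day of the objection period: 2026-09-11 + 45 days = 2026-10-26.
From Monday, 2026-10-26, 3 business days (Oct 27, Oct 28, Oct 29, skipping weekends) brings us to Thursday, 2026-10-29, which is the date on which the release becomes due.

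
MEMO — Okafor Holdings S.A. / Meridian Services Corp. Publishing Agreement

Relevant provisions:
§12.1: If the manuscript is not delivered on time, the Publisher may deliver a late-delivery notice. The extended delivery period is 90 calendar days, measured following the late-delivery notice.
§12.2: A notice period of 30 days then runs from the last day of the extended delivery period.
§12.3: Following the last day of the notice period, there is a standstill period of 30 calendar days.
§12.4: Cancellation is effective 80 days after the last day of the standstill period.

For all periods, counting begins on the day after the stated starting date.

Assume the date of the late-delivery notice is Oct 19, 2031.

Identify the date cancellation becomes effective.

Jun 5, 2032

The last day of the extended delivery period: 90 calendar days after Oct 19, 2031 is Jan 17, 2032.
The last day of the notice period: Jan 17, 2032 + 30 days = Feb 16, 2032.
The last day of the standstill period: Feb 16, 2032 + 30 days = Mar 17, 2032.
The date cancellation becomes effective: 80 calendar days after Mar 17, 2032 is Jun 5, 2032.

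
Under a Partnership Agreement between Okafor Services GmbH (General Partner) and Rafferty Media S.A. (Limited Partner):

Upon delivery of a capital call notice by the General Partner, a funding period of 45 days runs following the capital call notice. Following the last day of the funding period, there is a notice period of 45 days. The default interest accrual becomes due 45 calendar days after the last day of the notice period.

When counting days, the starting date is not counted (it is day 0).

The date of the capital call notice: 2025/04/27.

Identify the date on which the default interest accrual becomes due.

Adding 45 calendar days to 2025/04/27 gives 2025/06/11, which is the last day of the funding period.
Adding 45 calendar days to 2025/06/11 gives 2025/07/26, which is the last day of the notice period.
The date on which the default interest accrual becomes due: 45 calendar days after 2025/07/26 is 2025/09/09.

2025/09/09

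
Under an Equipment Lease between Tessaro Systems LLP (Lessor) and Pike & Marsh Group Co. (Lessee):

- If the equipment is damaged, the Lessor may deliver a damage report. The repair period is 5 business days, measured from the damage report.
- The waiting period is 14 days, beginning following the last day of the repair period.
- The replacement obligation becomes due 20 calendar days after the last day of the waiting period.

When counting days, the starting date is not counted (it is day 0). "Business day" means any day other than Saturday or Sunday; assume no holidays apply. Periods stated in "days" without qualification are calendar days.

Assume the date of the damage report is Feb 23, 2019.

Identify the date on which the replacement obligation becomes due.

Apr 4, 2019

The last day of the repair period: counting 5 business days from Saturday, Feb 23, 2019 (Feb 25, Feb 26, Feb 27, Feb 28, Mar 1, skipping weekends) reaches Friday, Mar 1, 2019.
Adding 14 calendar days to Mar 1, 2019 gives Mar 15, 2019, which is the last day of the waiting period.
Adding 20 calendar days to Mar 15, 2019 gives Apr 4, 2019, which is the date on which the replacement obligation becomes due.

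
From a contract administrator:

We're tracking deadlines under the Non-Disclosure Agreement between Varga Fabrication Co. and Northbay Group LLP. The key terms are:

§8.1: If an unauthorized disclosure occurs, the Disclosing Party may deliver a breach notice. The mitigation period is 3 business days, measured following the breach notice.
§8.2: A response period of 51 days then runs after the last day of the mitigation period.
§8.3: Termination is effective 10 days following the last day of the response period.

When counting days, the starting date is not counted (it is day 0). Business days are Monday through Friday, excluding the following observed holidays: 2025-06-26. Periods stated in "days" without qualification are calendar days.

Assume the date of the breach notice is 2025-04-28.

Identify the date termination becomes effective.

The last day of the mitigation period: 3 business days after Monday, 2025-04-28, skipping weekends — Apr 29, Apr 30, May 1 — lands on Thursday, 2025-05-01.
The last day of the response period: 51 calendar days after 2025-05-01 is 2025-06-21.
The date termination becomes effective: 10 calendar days after 2025-06-21 is 2025-07-01.

2025-07-01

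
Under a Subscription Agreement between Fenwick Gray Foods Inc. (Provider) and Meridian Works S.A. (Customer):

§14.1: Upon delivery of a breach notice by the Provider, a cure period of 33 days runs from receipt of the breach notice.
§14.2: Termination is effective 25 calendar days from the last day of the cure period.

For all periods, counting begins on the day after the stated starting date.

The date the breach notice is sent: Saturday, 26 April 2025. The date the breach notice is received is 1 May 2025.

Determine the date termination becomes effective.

The last day of the cure period: 1 May 2025 + 33 days = 3 June 2025.
The date termination becomes effective: 3 June 2025 + 25 days = 28 June 2025.

28 June 2025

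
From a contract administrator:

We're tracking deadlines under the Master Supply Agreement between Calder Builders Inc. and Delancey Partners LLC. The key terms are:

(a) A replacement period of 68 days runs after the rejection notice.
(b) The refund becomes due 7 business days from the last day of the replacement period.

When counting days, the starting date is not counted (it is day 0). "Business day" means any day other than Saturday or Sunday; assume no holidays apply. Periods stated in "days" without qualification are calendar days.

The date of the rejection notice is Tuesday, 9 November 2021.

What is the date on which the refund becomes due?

25 January 2022

Adding 68 calendar days to 9 November 2021 gives 16 January 2022, which is the last day of the replacement period.
The date on which the refund becomes due: 7 business days after Sunday, 16 January 2022, skipping weekends — Jan 17, Jan 18, Jan 19, Jan 20, Jan 21, Jan 24, Jan 25 — lands on Tuesday, 25 January 2022.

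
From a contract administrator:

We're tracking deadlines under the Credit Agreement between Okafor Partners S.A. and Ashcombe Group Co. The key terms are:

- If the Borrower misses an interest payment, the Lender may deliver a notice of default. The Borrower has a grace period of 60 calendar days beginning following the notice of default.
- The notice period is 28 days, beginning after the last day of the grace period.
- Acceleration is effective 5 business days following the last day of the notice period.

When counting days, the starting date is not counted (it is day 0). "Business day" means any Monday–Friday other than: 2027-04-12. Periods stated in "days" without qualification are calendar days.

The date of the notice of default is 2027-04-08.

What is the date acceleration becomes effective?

2027-07-12

Adding 60 calendar days to 2027-04-08 gives 2027-06-07, which is the last day of the grace period.
Adding 28 calendar days to 2027-06-07 gives 2027-07-05, which is the last day of the notice period.
The date acceleration becomes effective: 5 business days after Monday, 2027-07-05, skipping weekends — Jul 6, Jul 7, Jul 8, Jul 9, Jul 12 — lands on Monday, 2027-07-12.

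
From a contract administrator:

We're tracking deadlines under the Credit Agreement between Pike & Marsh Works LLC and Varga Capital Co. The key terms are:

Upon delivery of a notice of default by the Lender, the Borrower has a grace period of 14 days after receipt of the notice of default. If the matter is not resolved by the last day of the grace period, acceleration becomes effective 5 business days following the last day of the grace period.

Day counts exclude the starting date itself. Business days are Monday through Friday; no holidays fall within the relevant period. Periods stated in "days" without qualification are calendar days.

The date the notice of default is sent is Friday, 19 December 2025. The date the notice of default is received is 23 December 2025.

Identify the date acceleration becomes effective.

The last day of the grace period: 23 December 2025 + 14 days = 6 January 2026.
From Tuesday, 6 January 2026, 5 business days (Jan 7, Jan 8, Jan 9, Jan 12, Jan 13, skipping weekends) brings us to Tuesday, 13 January 2026, which is the date acceleration becomes effective.

13 January 2026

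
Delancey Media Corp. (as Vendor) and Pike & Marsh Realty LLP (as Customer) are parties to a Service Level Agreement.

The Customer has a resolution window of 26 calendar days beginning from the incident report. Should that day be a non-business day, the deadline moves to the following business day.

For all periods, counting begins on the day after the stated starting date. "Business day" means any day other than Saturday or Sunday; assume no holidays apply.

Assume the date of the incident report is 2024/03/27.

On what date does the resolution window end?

2024/04/22

Adding 26 calendar days to 2024/03/27 gives 2024/04/22, which is the last day of the resolution window. 2024/04/22 is a Monday, so no roll-forward applies.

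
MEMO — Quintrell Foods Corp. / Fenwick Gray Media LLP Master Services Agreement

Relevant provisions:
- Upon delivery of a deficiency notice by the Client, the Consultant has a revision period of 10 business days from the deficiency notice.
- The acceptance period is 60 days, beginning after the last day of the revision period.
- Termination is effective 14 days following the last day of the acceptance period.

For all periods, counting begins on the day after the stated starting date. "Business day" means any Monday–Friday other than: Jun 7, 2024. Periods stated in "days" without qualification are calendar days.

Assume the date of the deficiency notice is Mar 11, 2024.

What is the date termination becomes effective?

Jun 7, 2024

The last day of the revision period: counting 10 business days from Monday, Mar 11, 2024 (Mar 12, Mar 13, Mar 14, Mar 15, Mar 18, Mar 19, Mar 20, Mar 21, Mar 22, Mar 25, skipping weekends) reaches Monday, Mar 25, 2024.
Adding 60 calendar days to Mar 25, 2024 gives May 24, 2024, which is the last day of the acceptance period.
The date termination becomes effective: May 24, 2024 + 14 days = Jun 7, 2024.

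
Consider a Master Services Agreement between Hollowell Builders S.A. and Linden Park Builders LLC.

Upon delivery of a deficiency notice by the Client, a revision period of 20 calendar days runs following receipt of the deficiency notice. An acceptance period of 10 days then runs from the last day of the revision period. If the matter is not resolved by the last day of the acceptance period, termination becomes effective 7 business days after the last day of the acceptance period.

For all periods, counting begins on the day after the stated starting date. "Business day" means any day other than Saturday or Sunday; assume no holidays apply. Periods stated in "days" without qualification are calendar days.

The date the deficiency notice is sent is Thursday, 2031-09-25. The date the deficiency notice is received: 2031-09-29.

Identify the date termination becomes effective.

The last day of the revision period: 20 calendar days after 2031-09-29 is 2031-10-19.
The last day of the acceptance period: 2031-10-19 + 10 days = 2031-10-29.
The date termination becomes effective: counting 7 business days from Wednesday, 2031-10-29 (Oct 30, Oct 31, Nov 3, Nov 4, Nov 5, Nov 6, Nov 7, skipping weekends) reaches Friday, 2031-11-07.

2031-11-07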